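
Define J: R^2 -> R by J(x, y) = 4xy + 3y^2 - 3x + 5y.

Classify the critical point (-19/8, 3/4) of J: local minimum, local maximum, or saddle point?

saddle point

The Hessian of J is constant: H = [[0, 4], [4, 6]].
det(H) = 0·6 − 4² = -16.
Since det(H) < 0, H is indefinite and the critical point is a saddle point.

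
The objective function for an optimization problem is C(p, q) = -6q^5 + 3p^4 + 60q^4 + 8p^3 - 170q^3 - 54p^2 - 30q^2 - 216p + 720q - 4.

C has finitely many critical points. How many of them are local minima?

C separates as a function of p plus a function of q, so ∇C=0 decouples.
∂C/∂p = 12(p - 3)(p + 2)(p + 3) = 0 at p ∈ {-3, -2, 3}; ∂C/∂q = -30(q - 4)(q - 3)(q - 2)(q + 1) = 0 at q ∈ {-1, 2, 3, 4}.
The Hessian is diagonal: diag(C_pp, C_qq). Second derivatives: C_pp(-3)=72, C_pp(-2)=-60, C_pp(3)=360; C_qq(-1)=1800, C_qq(2)=-180, C_qq(3)=120, C_qq(4)=-300.
Local minima occur where both diagonal entries positive: (-3, -1), (-3, 3), (3, -1), (3, 3). Count: 4.

4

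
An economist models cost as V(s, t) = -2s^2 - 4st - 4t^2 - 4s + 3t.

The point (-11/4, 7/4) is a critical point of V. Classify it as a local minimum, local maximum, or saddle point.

local maximum

The Hessian of V is constant: H = [[-4, -4], [-4, -8]].
det(H) = (-4)·(-8) − (-4)² = 16.
det(H) > 0 and tr(H) = -12 < 0, so H is negative definite and the point is a local maximum.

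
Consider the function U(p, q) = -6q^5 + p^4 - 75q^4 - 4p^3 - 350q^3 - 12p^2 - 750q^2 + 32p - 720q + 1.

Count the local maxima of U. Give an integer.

U separates as a function of p plus a function of q, so ∇U=0 decouples.
∂U/∂p = 4(p - 4)(p - 1)(p + 2) = 0 at p ∈ {-2, 1, 4}; ∂U/∂q = -30(q + 1)(q + 2)(q + 3)(q + 4) = 0 at q ∈ {-4, -3, -2, -1}.
The Hessian is diagonal: diag(U_pp, U_qq). Second derivatives: U_pp(-2)=72, U_pp(1)=-36, U_pp(4)=72; U_qq(-4)=180, U_qq(-3)=-60, U_qq(-2)=60, U_qq(-1)=-180.
Local maxima occur where both diagonal entries negative: (1, -3), (1, -1). Count: 2.

2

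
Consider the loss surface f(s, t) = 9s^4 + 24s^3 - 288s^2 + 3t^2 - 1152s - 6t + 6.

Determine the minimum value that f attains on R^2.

-5373

f(s,t) separates as P(s) + Q(t) + 6, so its minimum is min P + min Q + 6.
P'(s) = 36(s - 4)(s + 2)(s + 4) vanishes at s ∈ {-4, -2, 4}; Q'(t) = 6(t - 1) vanishes at t ∈ {1}.
Local minima of P (where P''>0): P(-4)=768, P(4)=-5376. Local minima of Q: Q(1)=-3.
So the global minimum of f is P(4) + Q(1) + 6 = -5376 − 3 + 6 = -5373, attained at (4, 1).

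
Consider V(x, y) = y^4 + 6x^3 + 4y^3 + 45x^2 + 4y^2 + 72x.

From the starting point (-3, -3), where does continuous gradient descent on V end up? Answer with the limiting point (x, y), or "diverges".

(-1, -2)

V is separable, so gradient descent decouples: x follows -∂V/∂x, y follows -∂V/∂y.
∂V/∂x = 18(x + 1)(x + 4); at x=-3 this is -36, so x increases.
∂V/∂y = 4y(y + 1)(y + 2); at y=-3 this is -24, so y increases.
x converges to its nearest critical value -1 (a local min of the x-part); y converges to -2. The iterate converges to (-1, -2).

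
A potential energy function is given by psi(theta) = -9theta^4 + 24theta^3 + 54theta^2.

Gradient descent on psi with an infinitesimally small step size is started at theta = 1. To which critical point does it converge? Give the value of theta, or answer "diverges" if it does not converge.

0

psi'(theta) = -36theta(theta - 3)(theta + 1), so psi'(1) = 144.
Gradient descent moves in the -psi' direction, i.e. theta is decreasing.
The nearest critical point in that direction is theta = 0, where psi'' = 108 > 0 (a local minimum). The iterate converges there.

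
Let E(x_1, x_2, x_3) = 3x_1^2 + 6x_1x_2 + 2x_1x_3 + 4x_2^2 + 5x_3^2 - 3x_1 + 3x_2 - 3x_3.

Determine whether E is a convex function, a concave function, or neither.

E is quadratic, so its Hessian is the constant matrix H = [[6, 6, 2], [6, 8, 0], [2, 0, 10]].
Leading principal minors: 6, 12, 88.
All positive ⇒ H ≻ 0 ⇒ convex.

convex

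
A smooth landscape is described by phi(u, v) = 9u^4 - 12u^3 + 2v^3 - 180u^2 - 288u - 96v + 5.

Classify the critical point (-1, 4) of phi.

The mixed partial ∂²phi/∂u∂v is 0, so the Hessian at any point is diag(phi_uu, phi_vv) = diag(36(3u^2 - 2u - 10), 12v).
At (-1, 4): H = diag(-180, 48).
The eigenvalues have opposite signs, so H is indefinite: a saddle point.

saddle point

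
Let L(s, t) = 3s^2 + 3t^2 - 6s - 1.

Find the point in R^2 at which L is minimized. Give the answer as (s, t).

(1, 0)

L(s,t) separates as P(s) + Q(t) − 1, so its minimum is min P + min Q − 1.
P'(s) = 6s - 6 vanishes at s ∈ {1}; Q'(t) = 6t vanishes at t ∈ {0}.
Local minima of P (where P''>0): P(1)=-3. Local minima of Q: Q(0)=0.
So the global minimum of L is P(1) + Q(0) − 1 = -3 + 0 − 1 = -4, attained at (1, 0).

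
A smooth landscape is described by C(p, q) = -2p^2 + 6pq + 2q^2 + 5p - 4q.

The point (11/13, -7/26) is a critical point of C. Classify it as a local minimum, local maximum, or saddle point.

saddle point

The Hessian of C is constant: H = [[-4, 6], [6, 4]].
det(H) = (-4)·4 − 6² = -52.
Since det(H) < 0, H is indefinite and the critical point is a saddle point.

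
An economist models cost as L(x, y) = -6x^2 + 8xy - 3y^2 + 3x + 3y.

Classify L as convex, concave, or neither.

concave

L is quadratic, so its Hessian is the constant matrix H = [[-12, 8], [8, -6]].
det(H) = 8, tr(H) = -18.
det(H) > 0 and tr(H) < 0, so H is negative definite everywhere: concave.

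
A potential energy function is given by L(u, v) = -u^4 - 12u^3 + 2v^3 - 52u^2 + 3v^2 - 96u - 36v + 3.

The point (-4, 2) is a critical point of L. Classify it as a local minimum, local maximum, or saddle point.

The mixed partial ∂²L/∂u∂v is 0, so the Hessian at any point is diag(L_uu, L_vv) = diag(-4(3u^2 + 18u + 26), 6(2v + 1)).
At (-4, 2): H = diag(-8, 30).
The eigenvalues have opposite signs, so H is indefinite: a saddle point.

saddle point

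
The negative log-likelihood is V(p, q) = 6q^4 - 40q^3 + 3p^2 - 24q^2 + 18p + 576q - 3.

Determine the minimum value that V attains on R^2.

V(p,q) separates as A(p) + B(q) − 3, so its minimum is min A + min B − 3.
A'(p) = 6p + 18 vanishes at p ∈ {-3}; B'(q) = 24(q - 4)(q - 3)(q + 2) vanishes at q ∈ {-2, 3, 4}.
Local minima of A (where A''>0): A(-3)=-27. Local minima of B: B(-2)=-832, B(4)=896.
So the global minimum of V is A(-3) + B(-2) − 3 = -27 − 832 − 3 = -862, attained at (-3, -2).

-862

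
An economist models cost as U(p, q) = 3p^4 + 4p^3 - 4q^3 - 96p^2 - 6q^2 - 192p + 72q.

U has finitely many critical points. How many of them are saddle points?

3

U separates as a function of p plus a function of q, so ∇U=0 decouples.
∂U/∂p = 12(p - 4)(p + 1)(p + 4) = 0 at p ∈ {-4, -1, 4}; ∂U/∂q = -12(q - 2)(q + 3) = 0 at q ∈ {-3, 2}.
The Hessian is diagonal: diag(U_pp, U_qq). Second derivatives: U_pp(-4)=288, U_pp(-1)=-180, U_pp(4)=480; U_qq(-3)=60, U_qq(2)=-60.
Saddle points occur where the two diagonal entries have opposite signs: (-4, 2), (-1, -3), (4, 2). Count: 3.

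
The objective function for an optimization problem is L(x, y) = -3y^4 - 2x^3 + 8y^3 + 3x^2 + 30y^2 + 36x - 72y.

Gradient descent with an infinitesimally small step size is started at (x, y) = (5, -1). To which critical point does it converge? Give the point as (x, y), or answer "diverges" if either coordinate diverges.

diverges

L is separable, so gradient descent decouples: x follows -∂L/∂x, y follows -∂L/∂y.
∂L/∂x = -6(x - 3)(x + 2); at x=5 this is -84, so x increases.
∂L/∂y = -12(y - 3)(y - 1)(y + 2); at y=-1 this is -96, so y increases.
The x-coordinate has no critical point in that direction and runs off to infinity.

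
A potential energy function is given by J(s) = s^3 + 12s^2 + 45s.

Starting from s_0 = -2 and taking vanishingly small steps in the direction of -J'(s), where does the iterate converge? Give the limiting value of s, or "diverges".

J'(s) = 3(s + 3)(s + 5), so J'(-2) = 9.
Gradient descent moves in the -J' direction, i.e. s is decreasing.
The nearest critical point in that direction is s = -3, where J'' = 6 > 0 (a local minimum). The iterate converges there.

-3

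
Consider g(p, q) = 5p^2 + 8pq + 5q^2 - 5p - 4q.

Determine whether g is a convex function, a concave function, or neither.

g is quadratic, so its Hessian is the constant matrix H = [[10, 8], [8, 10]].
det(H) = 36, tr(H) = 20.
det(H) > 0 and tr(H) > 0, so H is positive definite everywhere: convex.

convex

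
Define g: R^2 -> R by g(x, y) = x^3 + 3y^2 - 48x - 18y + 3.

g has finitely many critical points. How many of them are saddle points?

g separates as a function of x plus a function of y, so ∇g=0 decouples.
∂g/∂x = 3(x - 4)(x + 4) = 0 at x ∈ {-4, 4}; ∂g/∂y = 6(y - 3) = 0 at y ∈ {3}.
The Hessian is diagonal: diag(g_xx, g_yy). Second derivatives: g_xx(-4)=-24, g_xx(4)=24; g_yy(3)=6.
Saddle points occur where the two diagonal entries have opposite signs: (-4, 3). Count: 1.

1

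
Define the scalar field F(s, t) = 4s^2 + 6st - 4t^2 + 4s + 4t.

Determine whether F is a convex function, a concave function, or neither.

F is quadratic, so its Hessian is the constant matrix H = [[8, 6], [6, -8]].
det(H) = -100, tr(H) = 0.
det(H) < 0, so H is indefinite: neither convex nor concave.

neither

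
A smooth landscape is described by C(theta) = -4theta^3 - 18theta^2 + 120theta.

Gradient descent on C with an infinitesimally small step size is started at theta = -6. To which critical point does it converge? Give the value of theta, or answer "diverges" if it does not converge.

C'(theta) = -12(theta - 2)(theta + 5), so C'(-6) = -96.
Gradient descent moves in the -C' direction, i.e. theta is increasing.
The nearest critical point in that direction is theta = -5, where C'' = 84 > 0 (a local minimum). The iterate converges there.

-5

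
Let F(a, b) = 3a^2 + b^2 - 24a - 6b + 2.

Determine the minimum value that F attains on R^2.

F(a,b) separates as P(a) + Q(b) + 2, so its minimum is min P + min Q + 2.
P'(a) = 6a - 24 vanishes at a ∈ {4}; Q'(b) = 2b - 6 vanishes at b ∈ {3}.
Local minima of P (where P''>0): P(4)=-48. Local minima of Q: Q(3)=-9.
So the global minimum of F is P(4) + Q(3) + 2 = -48 − 9 + 2 = -55, attained at (4, 3).

-55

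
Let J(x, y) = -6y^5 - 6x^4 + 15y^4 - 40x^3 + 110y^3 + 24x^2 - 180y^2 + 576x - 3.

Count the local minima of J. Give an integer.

2

J separates as a function of x plus a function of y, so ∇J=0 decouples.
∂J/∂x = -24(x - 2)(x + 3)(x + 4) = 0 at x ∈ {-4, -3, 2}; ∂J/∂y = -30y(y - 4)(y - 1)(y + 3) = 0 at y ∈ {-3, 0, 1, 4}.
The Hessian is diagonal: diag(J_xx, J_yy). Second derivatives: J_xx(-4)=-144, J_xx(-3)=120, J_xx(2)=-720; J_yy(-3)=2520, J_yy(0)=-360, J_yy(1)=360, J_yy(4)=-2520.
Local minima occur where both diagonal entries positive: (-3, -3), (-3, 1). Count: 2.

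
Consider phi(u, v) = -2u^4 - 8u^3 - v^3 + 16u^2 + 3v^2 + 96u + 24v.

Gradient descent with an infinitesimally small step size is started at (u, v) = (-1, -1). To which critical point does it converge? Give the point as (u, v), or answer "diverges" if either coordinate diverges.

(-2, -2)

phi is separable, so gradient descent decouples: u follows -∂phi/∂u, v follows -∂phi/∂v.
∂phi/∂u = -8(u - 2)(u + 2)(u + 3); at u=-1 this is 48, so u decreases.
∂phi/∂v = -3(v - 4)(v + 2); at v=-1 this is 15, so v decreases.
u converges to its nearest critical value -2 (a local min of the u-part); v converges to -2. The iterate converges to (-2, -2).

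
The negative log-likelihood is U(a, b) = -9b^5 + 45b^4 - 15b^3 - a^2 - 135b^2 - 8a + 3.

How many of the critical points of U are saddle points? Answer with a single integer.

U separates as a function of a plus a function of b, so ∇U=0 decouples.
∂U/∂a = -2(a + 4) = 0 at a ∈ {-4}; ∂U/∂b = -45b(b - 3)(b - 2)(b + 1) = 0 at b ∈ {-1, 0, 2, 3}.
The Hessian is diagonal: diag(U_aa, U_bb). Second derivatives: U_aa(-4)=-2; U_bb(-1)=540, U_bb(0)=-270, U_bb(2)=270, U_bb(3)=-540.
Saddle points occur where the two diagonal entries have opposite signs: (-4, -1), (-4, 2). Count: 2.

2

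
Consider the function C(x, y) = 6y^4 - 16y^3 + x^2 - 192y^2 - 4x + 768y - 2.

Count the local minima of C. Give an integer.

2

C separates as a function of x plus a function of y, so ∇C=0 decouples.
∂C/∂x = 2(x - 2) = 0 at x ∈ {2}; ∂C/∂y = 24(y - 4)(y - 2)(y + 4) = 0 at y ∈ {-4, 2, 4}.
The Hessian is diagonal: diag(C_xx, C_yy). Second derivatives: C_xx(2)=2; C_yy(-4)=1152, C_yy(2)=-288, C_yy(4)=384.
Local minima occur where both diagonal entries positive: (2, -4), (2, 4). Count: 2.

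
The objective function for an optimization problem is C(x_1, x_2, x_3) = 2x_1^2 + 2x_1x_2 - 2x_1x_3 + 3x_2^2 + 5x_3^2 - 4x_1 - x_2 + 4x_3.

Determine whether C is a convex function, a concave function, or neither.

C is quadratic, so its Hessian is the constant matrix H = [[4, 2, -2], [2, 6, 0], [-2, 0, 10]].
Leading principal minors: 4, 20, 176.
All positive ⇒ H ≻ 0 ⇒ convex.

convex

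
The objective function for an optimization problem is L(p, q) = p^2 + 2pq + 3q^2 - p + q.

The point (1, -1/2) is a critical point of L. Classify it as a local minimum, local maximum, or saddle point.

local minimum

The Hessian of L is constant: H = [[2, 2], [2, 6]].
det(H) = 2·6 − 2² = 8.
det(H) > 0 and tr(H) = 8 > 0, so H is positive definite and the point is a local minimum.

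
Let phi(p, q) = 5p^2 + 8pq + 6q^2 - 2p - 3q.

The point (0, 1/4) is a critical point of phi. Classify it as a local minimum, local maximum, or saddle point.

The Hessian of phi is constant: H = [[10, 8], [8, 12]].
det(H) = 10·12 − 8² = 56.
det(H) > 0 and tr(H) = 22 > 0, so H is positive definite and the point is a local minimum.

local minimum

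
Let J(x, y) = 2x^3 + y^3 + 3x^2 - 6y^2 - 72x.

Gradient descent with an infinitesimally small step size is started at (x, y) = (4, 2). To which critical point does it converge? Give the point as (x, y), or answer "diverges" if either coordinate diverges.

J is separable, so gradient descent decouples: x follows -∂J/∂x, y follows -∂J/∂y.
∂J/∂x = 6(x - 3)(x + 4); at x=4 this is 48, so x decreases.
∂J/∂y = 3y(y - 4); at y=2 this is -12, so y increases.
x converges to its nearest critical value 3 (a local min of the x-part); y converges to 4. The iterate converges to (3, 4).

(3, 4)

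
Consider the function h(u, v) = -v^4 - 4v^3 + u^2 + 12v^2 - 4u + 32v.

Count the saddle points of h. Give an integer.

2

h separates as a function of u plus a function of v, so ∇h=0 decouples.
∂h/∂u = 2(u - 2) = 0 at u ∈ {2}; ∂h/∂v = -4(v - 2)(v + 1)(v + 4) = 0 at v ∈ {-4, -1, 2}.
The Hessian is diagonal: diag(h_uu, h_vv). Second derivatives: h_uu(2)=2; h_vv(-4)=-72, h_vv(-1)=36, h_vv(2)=-72.
Saddle points occur where the two diagonal entries have opposite signs: (2, -4), (2, 2). Count: 2.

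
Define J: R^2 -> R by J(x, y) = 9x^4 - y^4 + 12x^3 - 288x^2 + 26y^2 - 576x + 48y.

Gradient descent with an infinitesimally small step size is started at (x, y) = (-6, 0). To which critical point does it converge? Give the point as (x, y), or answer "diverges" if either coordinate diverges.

J is separable, so gradient descent decouples: x follows -∂J/∂x, y follows -∂J/∂y.
∂J/∂x = 36(x - 4)(x + 1)(x + 4); at x=-6 this is -3600, so x increases.
∂J/∂y = -4(y - 4)(y + 1)(y + 3); at y=0 this is 48, so y decreases.
x converges to its nearest critical value -4 (a local min of the x-part); y converges to -1. The iterate converges to (-4, -1).

(-4, -1)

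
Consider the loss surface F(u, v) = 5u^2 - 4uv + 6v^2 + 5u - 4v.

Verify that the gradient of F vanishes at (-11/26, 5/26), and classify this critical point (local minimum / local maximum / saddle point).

∇F = (10u - 4v + 5, -4u + 12v - 4); substituting (-11/26, 5/26) gives ∇F = (0, 0), so (-11/26, 5/26) is indeed a critical point.
The Hessian of F is constant: H = [[10, -4], [-4, 12]].
det(H) = 10·12 − (-4)² = 104.
det(H) > 0 and tr(H) = 22 > 0, so H is positive definite and the point is a local minimum.

local minimum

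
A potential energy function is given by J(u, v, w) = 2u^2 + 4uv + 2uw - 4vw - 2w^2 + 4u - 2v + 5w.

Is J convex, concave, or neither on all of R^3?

J is quadratic, so its Hessian is the constant matrix H = [[4, 4, 2], [4, 0, -4], [2, -4, -4]].
Leading principal minors: 4, -16, -64.
Neither pattern holds ⇒ H is indefinite ⇒ neither convex nor concave.

neither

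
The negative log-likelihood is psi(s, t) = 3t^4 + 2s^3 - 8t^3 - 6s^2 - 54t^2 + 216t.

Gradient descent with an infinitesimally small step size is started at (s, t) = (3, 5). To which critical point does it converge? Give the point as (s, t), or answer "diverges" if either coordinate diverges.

(2, 3)

psi is separable, so gradient descent decouples: s follows -∂psi/∂s, t follows -∂psi/∂t.
∂psi/∂s = 6s(s - 2); at s=3 this is 18, so s decreases.
∂psi/∂t = 12(t - 3)(t - 2)(t + 3); at t=5 this is 576, so t decreases.
s converges to its nearest critical value 2 (a local min of the s-part); t converges to 3. The iterate converges to (2, 3).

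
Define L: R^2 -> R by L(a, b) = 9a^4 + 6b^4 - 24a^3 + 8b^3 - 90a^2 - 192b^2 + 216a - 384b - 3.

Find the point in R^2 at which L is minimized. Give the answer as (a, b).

(-2, 4)

L(a,b) separates as P(a) + Q(b) − 3, so its minimum is min P + min Q − 3.
P'(a) = 36(a - 3)(a - 1)(a + 2) vanishes at a ∈ {-2, 1, 3}; Q'(b) = 24(b - 4)(b + 1)(b + 4) vanishes at b ∈ {-4, -1, 4}.
Local minima of P (where P''>0): P(-2)=-456, P(3)=-81. Local minima of Q: Q(-4)=-512, Q(4)=-2560.
So the global minimum of L is P(-2) + Q(4) − 3 = -456 − 2560 − 3 = -3019, attained at (-2, 4).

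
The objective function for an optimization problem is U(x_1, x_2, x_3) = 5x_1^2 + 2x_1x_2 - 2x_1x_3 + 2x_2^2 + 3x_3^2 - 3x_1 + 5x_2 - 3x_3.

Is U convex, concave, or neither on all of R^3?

convex

U is quadratic, so its Hessian is the constant matrix H = [[10, 2, -2], [2, 4, 0], [-2, 0, 6]].
Leading principal minors: 10, 36, 200.
All positive ⇒ H ≻ 0 ⇒ convex.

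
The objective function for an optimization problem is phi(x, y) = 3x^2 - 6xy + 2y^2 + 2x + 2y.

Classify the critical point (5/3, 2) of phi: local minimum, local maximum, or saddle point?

The Hessian of phi is constant: H = [[6, -6], [-6, 4]].
det(H) = 6·4 − (-6)² = -12.
Since det(H) < 0, H is indefinite and the critical point is a saddle point.

saddle point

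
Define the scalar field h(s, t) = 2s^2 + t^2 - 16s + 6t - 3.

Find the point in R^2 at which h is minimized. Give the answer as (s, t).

(4, -3)

h(s,t) separates as P(s) + Q(t) − 3, so its minimum is min P + min Q − 3.
P'(s) = 4s - 16 vanishes at s ∈ {4}; Q'(t) = 2(t + 3) vanishes at t ∈ {-3}.
Local minima of P (where P''>0): P(4)=-32. Local minima of Q: Q(-3)=-9.
So the global minimum of h is P(4) + Q(-3) − 3 = -32 − 9 − 3 = -44, attained at (4, -3).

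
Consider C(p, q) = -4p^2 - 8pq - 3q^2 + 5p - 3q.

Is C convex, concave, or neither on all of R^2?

neither

C is quadratic, so its Hessian is the constant matrix H = [[-8, -8], [-8, -6]].
det(H) = -16, tr(H) = -14.
det(H) < 0, so H is indefinite: neither convex nor concave.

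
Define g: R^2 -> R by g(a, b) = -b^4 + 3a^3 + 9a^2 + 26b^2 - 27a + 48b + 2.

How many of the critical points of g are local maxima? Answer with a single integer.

g separates as a function of a plus a function of b, so ∇g=0 decouples.
∂g/∂a = 9(a - 1)(a + 3) = 0 at a ∈ {-3, 1}; ∂g/∂b = -4(b - 4)(b + 1)(b + 3) = 0 at b ∈ {-3, -1, 4}.
The Hessian is diagonal: diag(g_aa, g_bb). Second derivatives: g_aa(-3)=-36, g_aa(1)=36; g_bb(-3)=-56, g_bb(-1)=40, g_bb(4)=-140.
Local maxima occur where both diagonal entries negative: (-3, -3), (-3, 4). Count: 2.

2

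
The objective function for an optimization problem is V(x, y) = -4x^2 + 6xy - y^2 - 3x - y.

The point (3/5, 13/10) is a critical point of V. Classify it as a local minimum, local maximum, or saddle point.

saddle point

The Hessian of V is constant: H = [[-8, 6], [6, -2]].
det(H) = (-8)·(-2) − 6² = -20.
Since det(H) < 0, H is indefinite and the critical point is a saddle point.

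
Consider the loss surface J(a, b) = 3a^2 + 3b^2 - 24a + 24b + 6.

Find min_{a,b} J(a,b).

-90

J(a,b) separates as P(a) + Q(b) + 6, so its minimum is min P + min Q + 6.
P'(a) = 6a - 24 vanishes at a ∈ {4}; Q'(b) = 6b + 24 vanishes at b ∈ {-4}.
Local minima of P (where P''>0): P(4)=-48. Local minima of Q: Q(-4)=-48.
So the global minimum of J is P(4) + Q(-4) + 6 = -48 − 48 + 6 = -90, attained at (4, -4).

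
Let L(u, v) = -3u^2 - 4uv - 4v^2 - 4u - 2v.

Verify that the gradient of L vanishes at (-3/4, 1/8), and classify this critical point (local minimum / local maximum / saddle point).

local maximum

∇L = (-6u - 4v - 4, -4u - 8v - 2); substituting (-3/4, 1/8) gives ∇L = (0, 0), so (-3/4, 1/8) is indeed a critical point.
The Hessian of L is constant: H = [[-6, -4], [-4, -8]].
det(H) = (-6)·(-8) − (-4)² = 32.
det(H) > 0 and tr(H) = -14 < 0, so H is negative definite and the point is a local maximum.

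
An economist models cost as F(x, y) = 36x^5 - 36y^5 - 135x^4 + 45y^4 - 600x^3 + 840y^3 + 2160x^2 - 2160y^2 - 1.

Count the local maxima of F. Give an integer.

4

F separates as a function of x plus a function of y, so ∇F=0 decouples.
∂F/∂x = 180x(x - 4)(x - 2)(x + 3) = 0 at x ∈ {-3, 0, 2, 4}; ∂F/∂y = -180y(y - 3)(y - 2)(y + 4) = 0 at y ∈ {-4, 0, 2, 3}.
The Hessian is diagonal: diag(F_xx, F_yy). Second derivatives: F_xx(-3)=-18900, F_xx(0)=4320, F_xx(2)=-3600, F_xx(4)=10080; F_yy(-4)=30240, F_yy(0)=-4320, F_yy(2)=2160, F_yy(3)=-3780.
Local maxima occur where both diagonal entries negative: (-3, 0), (-3, 3), (2, 0), (2, 3). Count: 4.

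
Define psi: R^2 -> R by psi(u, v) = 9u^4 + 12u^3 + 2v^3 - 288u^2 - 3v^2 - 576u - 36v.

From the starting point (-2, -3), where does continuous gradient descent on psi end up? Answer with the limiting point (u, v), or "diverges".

diverges

psi is separable, so gradient descent decouples: u follows -∂psi/∂u, v follows -∂psi/∂v.
∂psi/∂u = 36(u - 4)(u + 1)(u + 4); at u=-2 this is 432, so u decreases.
∂psi/∂v = 6(v - 3)(v + 2); at v=-3 this is 36, so v decreases.
The v-coordinate has no critical point in that direction and runs off to infinity.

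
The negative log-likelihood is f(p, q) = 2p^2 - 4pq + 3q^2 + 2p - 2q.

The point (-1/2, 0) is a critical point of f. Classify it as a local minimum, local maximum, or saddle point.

The Hessian of f is constant: H = [[4, -4], [-4, 6]].
det(H) = 4·6 − (-4)² = 8.
det(H) > 0 and tr(H) = 10 > 0, so H is positive definite and the point is a local minimum.

local minimum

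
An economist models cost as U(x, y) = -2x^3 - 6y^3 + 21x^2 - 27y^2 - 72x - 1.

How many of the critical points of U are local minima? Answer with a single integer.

1

U separates as a function of x plus a function of y, so ∇U=0 decouples.
∂U/∂x = -6(x - 4)(x - 3) = 0 at x ∈ {3, 4}; ∂U/∂y = -18y(y + 3) = 0 at y ∈ {-3, 0}.
The Hessian is diagonal: diag(U_xx, U_yy). Second derivatives: U_xx(3)=6, U_xx(4)=-6; U_yy(-3)=54, U_yy(0)=-54.
Local minima occur where both diagonal entries positive: (3, -3). Count: 1.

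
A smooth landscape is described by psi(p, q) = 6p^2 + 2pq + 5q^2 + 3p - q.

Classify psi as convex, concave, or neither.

psi is quadratic, so its Hessian is the constant matrix H = [[12, 2], [2, 10]].
det(H) = 116, tr(H) = 22.
det(H) > 0 and tr(H) > 0, so H is positive definite everywhere: convex.

convex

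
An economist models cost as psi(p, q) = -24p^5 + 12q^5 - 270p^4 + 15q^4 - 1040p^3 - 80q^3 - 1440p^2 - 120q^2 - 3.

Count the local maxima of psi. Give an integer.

4

psi separates as a function of p plus a function of q, so ∇psi=0 decouples.
∂psi/∂p = -120p(p + 2)(p + 3)(p + 4) = 0 at p ∈ {-4, -3, -2, 0}; ∂psi/∂q = 60q(q - 2)(q + 1)(q + 2) = 0 at q ∈ {-2, -1, 0, 2}.
The Hessian is diagonal: diag(psi_pp, psi_qq). Second derivatives: psi_pp(-4)=960, psi_pp(-3)=-360, psi_pp(-2)=480, psi_pp(0)=-2880; psi_qq(-2)=-480, psi_qq(-1)=180, psi_qq(0)=-240, psi_qq(2)=1440.
Local maxima occur where both diagonal entries negative: (-3, -2), (-3, 0), (0, -2), (0, 0). Count: 4.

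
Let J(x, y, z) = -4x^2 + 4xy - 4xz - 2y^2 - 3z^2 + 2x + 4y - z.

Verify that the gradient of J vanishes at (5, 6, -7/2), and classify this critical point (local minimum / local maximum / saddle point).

local maximum

∇J = (-8x + 4y - 4z + 2, 4x - 4y + 4, -4x - 6z - 1); substituting (5, 6, -7/2) gives ∇J = (0, 0, 0), so (5, 6, -7/2) is indeed a critical point.
The Hessian is constant: H = [[-8, 4, -4], [4, -4, 0], [-4, 0, -6]].
Leading principal minors: Δ₁ = -8, Δ₂ = 16, Δ₃ = -32.
The minors alternate sign starting negative (−, +, −), so H is negative definite: a local maximum.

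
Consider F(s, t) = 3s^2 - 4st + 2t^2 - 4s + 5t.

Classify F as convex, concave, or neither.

convex

F is quadratic, so its Hessian is the constant matrix H = [[6, -4], [-4, 4]].
det(H) = 8, tr(H) = 10.
det(H) > 0 and tr(H) > 0, so H is positive definite everywhere: convex.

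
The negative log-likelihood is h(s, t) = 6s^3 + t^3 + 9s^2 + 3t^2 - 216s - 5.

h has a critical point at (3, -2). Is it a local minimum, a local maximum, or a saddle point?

The mixed partial ∂²h/∂s∂t is 0, so the Hessian at any point is diag(h_ss, h_tt) = diag(18(2s + 1), 6(t + 1)).
At (3, -2): H = diag(126, -6).
The eigenvalues have opposite signs, so H is indefinite: a saddle point.

saddle point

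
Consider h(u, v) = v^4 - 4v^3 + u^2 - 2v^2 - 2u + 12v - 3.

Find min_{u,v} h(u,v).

h(u,v) separates as P(u) + Q(v) − 3, so its minimum is min P + min Q − 3.
P'(u) = 2u - 2 vanishes at u ∈ {1}; Q'(v) = 4(v - 3)(v - 1)(v + 1) vanishes at v ∈ {-1, 1, 3}.
Local minima of P (where P''>0): P(1)=-1. Local minima of Q: Q(-1)=-9, Q(3)=-9.
So the global minimum of h is P(1) + Q(-1) − 3 = -1 − 9 − 3 = -13, attained at (1, -1).

-13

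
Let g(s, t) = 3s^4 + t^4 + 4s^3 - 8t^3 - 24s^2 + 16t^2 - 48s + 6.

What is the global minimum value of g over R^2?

g(s,t) separates as P(s) + Q(t) + 6, so its minimum is min P + min Q + 6.
P'(s) = 12(s - 2)(s + 1)(s + 2) vanishes at s ∈ {-2, -1, 2}; Q'(t) = 4t(t - 4)(t - 2) vanishes at t ∈ {0, 2, 4}.
Local minima of P (where P''>0): P(-2)=16, P(2)=-112. Local minima of Q: Q(0)=0, Q(4)=0.
So the global minimum of g is P(2) + Q(0) + 6 = -112 + 0 + 6 = -106, attained at (2, 0).

-106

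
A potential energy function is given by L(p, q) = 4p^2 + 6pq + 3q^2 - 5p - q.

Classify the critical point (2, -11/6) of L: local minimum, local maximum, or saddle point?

local minimum

The Hessian of L is constant: H = [[8, 6], [6, 6]].
det(H) = 8·6 − 6² = 12.
det(H) > 0 and tr(H) = 14 > 0, so H is positive definite and the point is a local minimum.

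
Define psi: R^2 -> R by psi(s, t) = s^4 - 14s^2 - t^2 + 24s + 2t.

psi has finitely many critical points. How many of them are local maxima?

1

psi separates as a function of s plus a function of t, so ∇psi=0 decouples.
∂psi/∂s = 4(s - 2)(s - 1)(s + 3) = 0 at s ∈ {-3, 1, 2}; ∂psi/∂t = -2(t - 1) = 0 at t ∈ {1}.
The Hessian is diagonal: diag(psi_ss, psi_tt). Second derivatives: psi_ss(-3)=80, psi_ss(1)=-16, psi_ss(2)=20; psi_tt(1)=-2.
Local maxima occur where both diagonal entries negative: (1, 1). Count: 1.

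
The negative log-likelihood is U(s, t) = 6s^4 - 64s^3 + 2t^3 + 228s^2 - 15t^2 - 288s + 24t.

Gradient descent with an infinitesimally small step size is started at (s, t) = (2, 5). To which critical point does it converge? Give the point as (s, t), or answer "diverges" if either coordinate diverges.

U is separable, so gradient descent decouples: s follows -∂U/∂s, t follows -∂U/∂t.
∂U/∂s = 24(s - 4)(s - 3)(s - 1); at s=2 this is 48, so s decreases.
∂U/∂t = 6(t - 4)(t - 1); at t=5 this is 24, so t decreases.
s converges to its nearest critical value 1 (a local min of the s-part); t converges to 4. The iterate converges to (1, 4).

(1, 4)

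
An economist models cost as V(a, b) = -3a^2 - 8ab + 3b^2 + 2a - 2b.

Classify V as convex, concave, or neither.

neither

V is quadratic, so its Hessian is the constant matrix H = [[-6, -8], [-8, 6]].
det(H) = -100, tr(H) = 0.
det(H) < 0, so H is indefinite: neither convex nor concave.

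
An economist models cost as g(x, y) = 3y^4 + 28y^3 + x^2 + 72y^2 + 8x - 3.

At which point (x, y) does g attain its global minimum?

(-4, 0)

g(x,y) separates as P(x) + Q(y) − 3, so its minimum is min P + min Q − 3.
P'(x) = 2x + 8 vanishes at x ∈ {-4}; Q'(y) = 12y(y + 3)(y + 4) vanishes at y ∈ {-4, -3, 0}.
Local minima of P (where P''>0): P(-4)=-16. Local minima of Q: Q(-4)=128, Q(0)=0.
So the global minimum of g is P(-4) + Q(0) − 3 = -16 + 0 − 3 = -19, attained at (-4, 0).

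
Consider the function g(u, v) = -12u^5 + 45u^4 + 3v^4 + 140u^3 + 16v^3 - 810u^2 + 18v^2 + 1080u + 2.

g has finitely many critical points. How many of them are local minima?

4

g separates as a function of u plus a function of v, so ∇g=0 decouples.
∂g/∂u = -60(u - 3)(u - 2)(u - 1)(u + 3) = 0 at u ∈ {-3, 1, 2, 3}; ∂g/∂v = 12v(v + 1)(v + 3) = 0 at v ∈ {-3, -1, 0}.
The Hessian is diagonal: diag(g_uu, g_vv). Second derivatives: g_uu(-3)=7200, g_uu(1)=-480, g_uu(2)=300, g_uu(3)=-720; g_vv(-3)=72, g_vv(-1)=-24, g_vv(0)=36.
Local minima occur where both diagonal entries positive: (-3, -3), (-3, 0), (2, -3), (2, 0). Count: 4.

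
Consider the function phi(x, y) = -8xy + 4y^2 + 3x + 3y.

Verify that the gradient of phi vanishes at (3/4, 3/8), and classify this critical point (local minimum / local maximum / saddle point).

∇phi = (-8y + 3, -8x + 8y + 3); substituting (3/4, 3/8) gives ∇phi = (0, 0), so (3/4, 3/8) is indeed a critical point.
The Hessian of phi is constant: H = [[0, -8], [-8, 8]].
det(H) = 0·8 − (-8)² = -64.
Since det(H) < 0, H is indefinite and the critical point is a saddle point.

saddle point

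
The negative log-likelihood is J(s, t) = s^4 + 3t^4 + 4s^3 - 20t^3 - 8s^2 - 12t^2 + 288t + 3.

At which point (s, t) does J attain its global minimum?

J(s,t) separates as P(s) + Q(t) + 3, so its minimum is min P + min Q + 3.
P'(s) = 4s(s - 1)(s + 4) vanishes at s ∈ {-4, 0, 1}; Q'(t) = 12(t - 4)(t - 3)(t + 2) vanishes at t ∈ {-2, 3, 4}.
Local minima of P (where P''>0): P(-4)=-128, P(1)=-3. Local minima of Q: Q(-2)=-416, Q(4)=448.
So the global minimum of J is P(-4) + Q(-2) + 3 = -128 − 416 + 3 = -541, attained at (-4, -2).

(-4, -2)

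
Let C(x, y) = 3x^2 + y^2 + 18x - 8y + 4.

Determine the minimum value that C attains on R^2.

-39

C(x,y) separates as P(x) + Q(y) + 4, so its minimum is min P + min Q + 4.
P'(x) = 6x + 18 vanishes at x ∈ {-3}; Q'(y) = 2y - 8 vanishes at y ∈ {4}.
Local minima of P (where P''>0): P(-3)=-27. Local minima of Q: Q(4)=-16.
So the global minimum of C is P(-3) + Q(4) + 4 = -27 − 16 + 4 = -39, attained at (-3, 4).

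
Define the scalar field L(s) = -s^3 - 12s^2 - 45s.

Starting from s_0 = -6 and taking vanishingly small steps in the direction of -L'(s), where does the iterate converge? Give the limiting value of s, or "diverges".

L'(s) = -3(s + 3)(s + 5), so L'(-6) = -9.
Gradient descent moves in the -L' direction, i.e. s is increasing.
The nearest critical point in that direction is s = -5, where L'' = 6 > 0 (a local minimum). The iterate converges there.

-5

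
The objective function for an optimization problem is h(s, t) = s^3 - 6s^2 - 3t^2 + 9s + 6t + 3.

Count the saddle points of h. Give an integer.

1

h separates as a function of s plus a function of t, so ∇h=0 decouples.
∂h/∂s = 3(s - 3)(s - 1) = 0 at s ∈ {1, 3}; ∂h/∂t = -6(t - 1) = 0 at t ∈ {1}.
The Hessian is diagonal: diag(h_ss, h_tt). Second derivatives: h_ss(1)=-6, h_ss(3)=6; h_tt(1)=-6.
Saddle points occur where the two diagonal entries have opposite signs: (3, 1). Count: 1.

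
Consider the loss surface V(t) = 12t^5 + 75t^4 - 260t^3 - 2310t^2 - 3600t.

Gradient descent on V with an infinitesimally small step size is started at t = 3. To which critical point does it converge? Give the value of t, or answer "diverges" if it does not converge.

V'(t) = 60(t - 4)(t + 1)(t + 3)(t + 5), so V'(3) = -11520.
Gradient descent moves in the -V' direction, i.e. t is increasing.
The nearest critical point in that direction is t = 4, where V'' = 18900 > 0 (a local minimum). The iterate converges there.

4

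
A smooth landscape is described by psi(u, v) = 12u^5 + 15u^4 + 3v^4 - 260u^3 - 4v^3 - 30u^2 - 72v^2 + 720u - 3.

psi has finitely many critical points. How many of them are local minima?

4

psi separates as a function of u plus a function of v, so ∇psi=0 decouples.
∂psi/∂u = 60(u - 3)(u - 1)(u + 1)(u + 4) = 0 at u ∈ {-4, -1, 1, 3}; ∂psi/∂v = 12v(v - 4)(v + 3) = 0 at v ∈ {-3, 0, 4}.
The Hessian is diagonal: diag(psi_uu, psi_vv). Second derivatives: psi_uu(-4)=-6300, psi_uu(-1)=1440, psi_uu(1)=-1200, psi_uu(3)=3360; psi_vv(-3)=252, psi_vv(0)=-144, psi_vv(4)=336.
Local minima occur where both diagonal entries positive: (-1, -3), (-1, 4), (3, -3), (3, 4). Count: 4.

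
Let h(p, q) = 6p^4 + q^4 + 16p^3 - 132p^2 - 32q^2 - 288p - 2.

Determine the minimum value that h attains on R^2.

h(p,q) separates as A(p) + B(q) − 2, so its minimum is min A + min B − 2.
A'(p) = 24(p - 3)(p + 1)(p + 4) vanishes at p ∈ {-4, -1, 3}; B'(q) = 4q(q - 4)(q + 4) vanishes at q ∈ {-4, 0, 4}.
Local minima of A (where A''>0): A(-4)=-448, A(3)=-1134. Local minima of B: B(-4)=-256, B(4)=-256.
So the global minimum of h is A(3) + B(-4) − 2 = -1134 − 256 − 2 = -1392, attained at (3, -4).

-1392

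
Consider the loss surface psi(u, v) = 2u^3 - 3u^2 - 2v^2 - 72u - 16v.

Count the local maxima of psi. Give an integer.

psi separates as a function of u plus a function of v, so ∇psi=0 decouples.
∂psi/∂u = 6(u - 4)(u + 3) = 0 at u ∈ {-3, 4}; ∂psi/∂v = -4(v + 4) = 0 at v ∈ {-4}.
The Hessian is diagonal: diag(psi_uu, psi_vv). Second derivatives: psi_uu(-3)=-42, psi_uu(4)=42; psi_vv(-4)=-4.
Local maxima occur where both diagonal entries negative: (-3, -4). Count: 1.

1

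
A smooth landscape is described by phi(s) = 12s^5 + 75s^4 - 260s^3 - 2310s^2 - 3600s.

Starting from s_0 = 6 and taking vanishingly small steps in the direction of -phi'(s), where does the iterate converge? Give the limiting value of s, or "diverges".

4

phi'(s) = 60(s - 4)(s + 1)(s + 3)(s + 5), so phi'(6) = 83160.
Gradient descent moves in the -phi' direction, i.e. s is decreasing.
The nearest critical point in that direction is s = 4, where phi'' = 18900 > 0 (a local minimum). The iterate converges there.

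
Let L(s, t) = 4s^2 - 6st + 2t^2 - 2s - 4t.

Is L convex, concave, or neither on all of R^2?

neither

L is quadratic, so its Hessian is the constant matrix H = [[8, -6], [-6, 4]].
det(H) = -4, tr(H) = 12.
det(H) < 0, so H is indefinite: neither convex nor concave.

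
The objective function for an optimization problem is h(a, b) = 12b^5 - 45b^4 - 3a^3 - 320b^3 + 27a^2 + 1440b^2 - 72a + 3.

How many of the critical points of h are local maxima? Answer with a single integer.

h separates as a function of a plus a function of b, so ∇h=0 decouples.
∂h/∂a = -9(a - 4)(a - 2) = 0 at a ∈ {2, 4}; ∂h/∂b = 60b(b - 4)(b - 3)(b + 4) = 0 at b ∈ {-4, 0, 3, 4}.
The Hessian is diagonal: diag(h_aa, h_bb). Second derivatives: h_aa(2)=18, h_aa(4)=-18; h_bb(-4)=-13440, h_bb(0)=2880, h_bb(3)=-1260, h_bb(4)=1920.
Local maxima occur where both diagonal entries negative: (4, -4), (4, 3). Count: 2.

2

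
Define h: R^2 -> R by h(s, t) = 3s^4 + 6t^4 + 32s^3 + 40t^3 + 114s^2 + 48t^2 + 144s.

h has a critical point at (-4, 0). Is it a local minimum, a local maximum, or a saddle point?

local minimum

The mixed partial ∂²h/∂s∂t is 0, so the Hessian at any point is diag(h_ss, h_tt) = diag(12(3s^2 + 16s + 19), 24(3t^2 + 10t + 4)).
At (-4, 0): H = diag(36, 96).
Both eigenvalues are positive, so H is positive definite: a local minimum.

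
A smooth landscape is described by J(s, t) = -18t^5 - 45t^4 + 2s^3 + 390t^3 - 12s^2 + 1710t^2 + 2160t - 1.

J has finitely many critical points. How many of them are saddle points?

J separates as a function of s plus a function of t, so ∇J=0 decouples.
∂J/∂s = 6s(s - 4) = 0 at s ∈ {0, 4}; ∂J/∂t = -90(t - 4)(t + 1)(t + 2)(t + 3) = 0 at t ∈ {-3, -2, -1, 4}.
The Hessian is diagonal: diag(J_ss, J_tt). Second derivatives: J_ss(0)=-24, J_ss(4)=24; J_tt(-3)=1260, J_tt(-2)=-540, J_tt(-1)=900, J_tt(4)=-18900.
Saddle points occur where the two diagonal entries have opposite signs: (0, -3), (0, -1), (4, -2), (4, 4). Count: 4.

4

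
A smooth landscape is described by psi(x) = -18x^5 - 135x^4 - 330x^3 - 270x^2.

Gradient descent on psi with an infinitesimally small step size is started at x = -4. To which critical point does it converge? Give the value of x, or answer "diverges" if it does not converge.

-3

psi'(x) = -90x(x + 1)(x + 2)(x + 3), so psi'(-4) = -2160.
Gradient descent moves in the -psi' direction, i.e. x is increasing.
The nearest critical point in that direction is x = -3, where psi'' = 540 > 0 (a local minimum). The iterate converges there.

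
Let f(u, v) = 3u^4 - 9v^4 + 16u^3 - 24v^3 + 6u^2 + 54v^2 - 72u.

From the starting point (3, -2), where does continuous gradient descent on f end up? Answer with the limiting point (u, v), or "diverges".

f is separable, so gradient descent decouples: u follows -∂f/∂u, v follows -∂f/∂v.
∂f/∂u = 12(u - 1)(u + 2)(u + 3); at u=3 this is 720, so u decreases.
∂f/∂v = -36v(v - 1)(v + 3); at v=-2 this is -216, so v increases.
u converges to its nearest critical value 1 (a local min of the u-part); v converges to 0. The iterate converges to (1, 0).

(1, 0)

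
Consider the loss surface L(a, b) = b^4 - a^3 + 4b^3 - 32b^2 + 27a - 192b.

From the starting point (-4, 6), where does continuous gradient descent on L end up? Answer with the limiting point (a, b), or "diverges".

(-3, 4)

L is separable, so gradient descent decouples: a follows -∂L/∂a, b follows -∂L/∂b.
∂L/∂a = -3(a - 3)(a + 3); at a=-4 this is -21, so a increases.
∂L/∂b = 4(b - 4)(b + 3)(b + 4); at b=6 this is 720, so b decreases.
a converges to its nearest critical value -3 (a local min of the a-part); b converges to 4. The iterate converges to (-3, 4).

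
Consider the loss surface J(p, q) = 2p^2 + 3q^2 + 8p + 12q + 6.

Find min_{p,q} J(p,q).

-14

J(p,q) separates as A(p) + B(q) + 6, so its minimum is min A + min B + 6.
A'(p) = 4p + 8 vanishes at p ∈ {-2}; B'(q) = 6q + 12 vanishes at q ∈ {-2}.
Local minima of A (where A''>0): A(-2)=-8. Local minima of B: B(-2)=-12.
So the global minimum of J is A(-2) + B(-2) + 6 = -8 − 12 + 6 = -14, attained at (-2, -2).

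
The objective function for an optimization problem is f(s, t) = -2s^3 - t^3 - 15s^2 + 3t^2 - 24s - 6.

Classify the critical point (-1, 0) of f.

The mixed partial ∂²f/∂s∂t is 0, so the Hessian at any point is diag(f_ss, f_tt) = diag(-6(2s + 5), 6(-t + 1)).
At (-1, 0): H = diag(-18, 6).
The eigenvalues have opposite signs, so H is indefinite: a saddle point.

saddle point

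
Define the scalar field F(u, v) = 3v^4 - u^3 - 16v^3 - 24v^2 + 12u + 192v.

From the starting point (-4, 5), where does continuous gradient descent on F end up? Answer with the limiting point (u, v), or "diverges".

(-2, 4)

F is separable, so gradient descent decouples: u follows -∂F/∂u, v follows -∂F/∂v.
∂F/∂u = -3(u - 2)(u + 2); at u=-4 this is -36, so u increases.
∂F/∂v = 12(v - 4)(v - 2)(v + 2); at v=5 this is 252, so v decreases.
u converges to its nearest critical value -2 (a local min of the u-part); v converges to 4. The iterate converges to (-2, 4).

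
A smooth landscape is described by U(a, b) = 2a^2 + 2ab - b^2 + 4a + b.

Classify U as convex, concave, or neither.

neither

U is quadratic, so its Hessian is the constant matrix H = [[4, 2], [2, -2]].
det(H) = -12, tr(H) = 2.
det(H) < 0, so H is indefinite: neither convex nor concave.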